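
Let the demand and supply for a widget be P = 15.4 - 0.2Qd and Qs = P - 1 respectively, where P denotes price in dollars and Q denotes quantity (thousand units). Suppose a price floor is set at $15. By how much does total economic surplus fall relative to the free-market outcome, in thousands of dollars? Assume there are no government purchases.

60

Rearranging demand gives Qd = 77 - 5P. In a free market, 77 - 5P = P - 1 gives the equilibrium P* = 13, Q* = 12.
Since 15 > 13, the floor is binding.
At P = 15: Qd = 77 - 5·15 = 2 and Qs = 15 - 1 = 14.
Quantity traded falls to 2. At Q = 2 the demand price is (77 - 2)/5 = 15 and the supply price is 1 + 2 = 3.
Deadweight loss = ½ · (15 - 3) · (12 - 2) = ½ · 12 · 10 = 60.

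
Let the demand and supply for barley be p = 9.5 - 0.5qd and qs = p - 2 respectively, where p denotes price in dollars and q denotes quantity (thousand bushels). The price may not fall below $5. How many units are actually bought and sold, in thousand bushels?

5

Rearranging demand gives qd = 19 - 2p. Setting quantity demanded equal to quantity supplied, 19 - 2p = p - 2, gives p* = 7 and q* = 5.
The floor of 5 is below the equilibrium price 7, so it is not binding; the market clears at p* = 7, q* = 5.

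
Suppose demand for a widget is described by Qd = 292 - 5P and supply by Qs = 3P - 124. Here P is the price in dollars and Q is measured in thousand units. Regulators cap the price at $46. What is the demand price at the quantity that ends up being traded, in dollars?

55.6

Setting quantity demanded equal to quantity supplied, 292 - 5P = 3P - 124, gives P* = 52 and Q* = 32.
Since 46 < 52, the ceiling is binding.
At P = 46: Qd = 292 - 5·46 = 62 and Qs = 3·46 - 124 = 14.
Only 14 units reach the market. On the demand curve, the marginal buyer's willingness to pay at Q = 14 is (292 - 14)/5 = 55.6.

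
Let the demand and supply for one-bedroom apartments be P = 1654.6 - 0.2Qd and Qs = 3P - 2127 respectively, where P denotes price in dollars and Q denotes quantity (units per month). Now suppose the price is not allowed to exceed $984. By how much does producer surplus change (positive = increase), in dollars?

-410484

Rearranging demand gives Qd = 8273 - 5P. In a free market, 8273 - 5P = 3P - 2127 gives the equilibrium P* = 1300, Q* = 1773.
Since 984 < 1300, the ceiling is binding.
At P = 984: Qd = 8273 - 5·984 = 3353 and Qs = 3·984 - 2127 = 825.
Producer surplus without the control is ½ · (1300 - 709) · 1773 = 523921.5.
With the ceiling, producers sell 825 units at 984, so PS = ½ · (984 - 709) · 825 = 113437.5.
Change in producer surplus = 113437.5 - 523921.5 = -410484.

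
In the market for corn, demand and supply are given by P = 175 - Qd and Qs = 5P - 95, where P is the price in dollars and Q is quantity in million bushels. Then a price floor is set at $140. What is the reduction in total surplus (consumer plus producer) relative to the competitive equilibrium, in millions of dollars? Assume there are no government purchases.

5415

Rearranging demand gives Qd = 175 - P. In a free market, 175 - P = 5P - 95 gives the equilibrium P* = 45, Q* = 130.
The floor of 140 is above the equilibrium price 45, so it binds.
At P = 140: Qd = 175 - 140 = 35 and Qs = 5·140 - 95 = 605.
Quantity traded falls to 35. At Q = 35 the demand price is 175 - 35 = 140 and the supply price is (95 + 35)/5 = 26.
Deadweight loss = ½ · (140 - 26) · (130 - 35) = ½ · 114 · 95 = 5415.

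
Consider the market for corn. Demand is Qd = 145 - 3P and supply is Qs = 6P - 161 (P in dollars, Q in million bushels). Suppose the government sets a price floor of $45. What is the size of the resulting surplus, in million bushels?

Without the control the market clears where 145 - 3P = 6P - 161, i.e. P* = 34 and Q* = 43.
The floor of 45 is above the equilibrium price 34, so it binds.
At P = 45: Qd = 145 - 3·45 = 10 and Qs = 6·45 - 161 = 109.
Surplus = Qs - Qd = 109 - 10 = 99.

99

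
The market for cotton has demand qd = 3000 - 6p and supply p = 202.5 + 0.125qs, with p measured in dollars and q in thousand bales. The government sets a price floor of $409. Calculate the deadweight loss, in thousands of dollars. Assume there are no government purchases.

32765.25

Rearranging supply gives qs = 8p - 1620. Equilibrium: 3000 - 6p = 8p - 1620, so 4620 = 14p and p* = 330, q* = 1020.
The floor of 409 is above the equilibrium price 330, so it binds.
At p = 409: qd = 3000 - 6·409 = 546 and qs = 8·409 - 1620 = 1652.
Quantity traded falls to 546. At q = 546 the demand price is (3000 - 546)/6 = 409 and the supply price is (1620 + 546)/8 = 270.75.
Deadweight loss = ½ · (409 - 270.75) · (1020 - 546) = ½ · 138.25 · 474 = 32765.25.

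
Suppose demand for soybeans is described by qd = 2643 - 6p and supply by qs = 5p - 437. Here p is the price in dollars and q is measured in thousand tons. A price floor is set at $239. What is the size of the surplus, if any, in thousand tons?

Setting quantity demanded equal to quantity supplied, 2643 - 6p = 5p - 437, gives p* = 280 and q* = 963.
Since 239 is below p* = 280, the floor does not bind and the free-market outcome prevails.
Since the control does not bind, there is no surplus.

0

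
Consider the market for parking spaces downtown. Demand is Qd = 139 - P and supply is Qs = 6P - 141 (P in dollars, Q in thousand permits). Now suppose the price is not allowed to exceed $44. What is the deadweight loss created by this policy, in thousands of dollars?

In a free market, 139 - P = 6P - 141 gives the equilibrium P* = 40, Q* = 99.
The ceiling of 44 is above the equilibrium price 40, so it is not binding; the market clears at P* = 40, Q* = 99.
Since the control does not bind, no trades are prevented and deadweight loss is zero.

0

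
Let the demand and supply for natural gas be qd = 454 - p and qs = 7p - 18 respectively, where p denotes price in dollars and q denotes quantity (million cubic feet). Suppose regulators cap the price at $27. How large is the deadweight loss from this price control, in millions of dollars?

28672

Setting quantity demanded equal to quantity supplied, 454 - p = 7p - 18, gives p* = 59 and q* = 395.
Since 27 < 59, the ceiling is binding.
At p = 27: qd = 454 - 27 = 427 and qs = 7·27 - 18 = 171.
Quantity traded falls to 171. At q = 171 the demand price is 454 - 171 = 283 and the supply price is (18 + 171)/7 = 27.
Deadweight loss = ½ · (283 - 27) · (395 - 171) = ½ · 256 · 224 = 28672.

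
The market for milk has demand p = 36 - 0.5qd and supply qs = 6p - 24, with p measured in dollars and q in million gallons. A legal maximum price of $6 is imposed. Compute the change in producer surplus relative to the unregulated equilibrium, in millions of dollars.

Rearranging demand gives qd = 72 - 2p. Setting quantity demanded equal to quantity supplied, 72 - 2p = 6p - 24, gives p* = 12 and q* = 48.
The ceiling of 6 is below the equilibrium price 12, so it binds.
At p = 6: qd = 72 - 2·6 = 60 and qs = 6·6 - 24 = 12.
Producer surplus without the control is ½ · (12 - 4) · 48 = 192.
With the ceiling, producers sell 12 units at 6, so PS = ½ · (6 - 4) · 12 = 12.
Change in producer surplus = 12 - 192 = -180.

-180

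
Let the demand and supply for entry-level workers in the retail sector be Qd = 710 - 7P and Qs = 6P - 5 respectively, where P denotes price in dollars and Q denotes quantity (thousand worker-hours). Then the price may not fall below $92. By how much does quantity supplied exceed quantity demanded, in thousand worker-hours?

481

Equilibrium: 710 - 7P = 6P - 5, so 715 = 13P and P* = 55, Q* = 325.
The floor of 92 is above the equilibrium price 55, so it binds.
At P = 92: Qd = 710 - 7·92 = 66 and Qs = 6·92 - 5 = 547.
Surplus = Qs - Qd = 547 - 66 = 481.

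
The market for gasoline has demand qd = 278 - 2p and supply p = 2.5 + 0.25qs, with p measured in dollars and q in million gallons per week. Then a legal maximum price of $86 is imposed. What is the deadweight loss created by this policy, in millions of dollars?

0

Rearranging supply gives qs = 4p - 10. Without the control the market clears where 278 - 2p = 4p - 10, i.e. p* = 48 and q* = 182.
Since 86 is above p* = 48, the ceiling does not bind and the free-market outcome prevails.
Since the control does not bind, no trades are prevented and deadweight loss is zero.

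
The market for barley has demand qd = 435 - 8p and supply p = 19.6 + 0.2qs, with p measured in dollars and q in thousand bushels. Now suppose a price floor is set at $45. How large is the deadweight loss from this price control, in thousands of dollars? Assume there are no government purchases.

Rearranging supply gives qs = 5p - 98. Without the control the market clears where 435 - 8p = 5p - 98, i.e. p* = 41 and q* = 107.
The floor of 45 is above the equilibrium price 41, so it binds.
At p = 45: qd = 435 - 8·45 = 75 and qs = 5·45 - 98 = 127.
Quantity traded falls to 75. At q = 75 the demand price is (435 - 75)/8 = 45 and the supply price is (98 + 75)/5 = 34.6.
Deadweight loss = ½ · (45 - 34.6) · (107 - 75) = ½ · 10.4 · 32 = 166.4.

166.4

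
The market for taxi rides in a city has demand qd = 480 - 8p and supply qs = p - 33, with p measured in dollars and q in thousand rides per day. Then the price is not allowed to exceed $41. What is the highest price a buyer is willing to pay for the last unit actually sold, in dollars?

Equilibrium: 480 - 8p = p - 33, so 513 = 9p and p* = 57, q* = 24.
The ceiling of 41 is below the equilibrium price 57, so it binds.
At p = 41: qd = 480 - 8·41 = 152 and qs = 41 - 33 = 8.
Only 8 units reach the market. On the demand curve, the marginal buyer's willingness to pay at q = 8 is (480 - 8)/8 = 59.

59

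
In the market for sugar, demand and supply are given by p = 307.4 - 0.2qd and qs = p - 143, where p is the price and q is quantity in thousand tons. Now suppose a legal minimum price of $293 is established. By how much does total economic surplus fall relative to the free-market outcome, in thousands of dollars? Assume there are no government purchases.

Rearranging demand gives qd = 1537 - 5p. Equilibrium: 1537 - 5p = p - 143, so 1680 = 6p and p* = 280, q* = 137.
Since 293 > 280, the floor is binding.
At p = 293: qd = 1537 - 5·293 = 72 and qs = 293 - 143 = 150.
Quantity traded falls to 72. At q = 72 the demand price is (1537 - 72)/5 = 293 and the supply price is 143 + 72 = 215.
Deadweight loss = ½ · (293 - 215) · (137 - 72) = ½ · 78 · 65 = 2535.

2535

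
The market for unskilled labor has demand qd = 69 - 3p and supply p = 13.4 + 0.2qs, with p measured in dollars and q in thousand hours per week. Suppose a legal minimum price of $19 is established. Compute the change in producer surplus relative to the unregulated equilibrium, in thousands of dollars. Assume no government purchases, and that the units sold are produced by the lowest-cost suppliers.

20.4

Rearranging supply gives qs = 5p - 67. In a free market, 69 - 3p = 5p - 67 gives the equilibrium p* = 17, q* = 18.
Since 19 > 17, the floor is binding.
At p = 19: qd = 69 - 3·19 = 12 and qs = 5·19 - 67 = 28.
Producer surplus without the control is ½ · (17 - 13.4) · 18 = 32.4.
With the floor, 12 units are sold at 19. The supply price at q = 12 is 15.8, so PS = ½ · [(19 - 13.4) + (19 - 15.8)] · 12 = 52.8.
Change in producer surplus = 52.8 - 32.4 = 20.4.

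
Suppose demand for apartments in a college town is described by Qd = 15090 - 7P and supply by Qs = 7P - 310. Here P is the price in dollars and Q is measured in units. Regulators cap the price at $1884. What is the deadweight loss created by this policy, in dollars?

In a free market, 15090 - 7P = 7P - 310 gives the equilibrium P* = 1100, Q* = 7390.
The ceiling of 1884 is above the equilibrium price 1100, so it is not binding; the market clears at P* = 1100, Q* = 7390.
Since the control does not bind, no trades are prevented and deadweight loss is zero.

0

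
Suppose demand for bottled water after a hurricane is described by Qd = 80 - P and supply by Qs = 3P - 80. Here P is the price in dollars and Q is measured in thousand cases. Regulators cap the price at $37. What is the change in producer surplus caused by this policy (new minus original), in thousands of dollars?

Setting quantity demanded equal to quantity supplied, 80 - P = 3P - 80, gives P* = 40 and Q* = 40.
Because the ceiling (37) lies below the market-clearing price, it is binding.
At P = 37: Qd = 80 - 37 = 43 and Qs = 3·37 - 80 = 31.
Producer surplus without the control is ½ · (40 - 80/3) · 40 = 800/3.
With the ceiling, producers sell 31 units at 37, so PS = ½ · (37 - 80/3) · 31 = 961/6.
Change in producer surplus = 961/6 - 800/3 = -106.5.

-106.5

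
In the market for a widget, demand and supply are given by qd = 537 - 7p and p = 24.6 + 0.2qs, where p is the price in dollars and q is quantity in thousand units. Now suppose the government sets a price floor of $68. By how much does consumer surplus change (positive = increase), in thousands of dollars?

Rearranging supply gives qs = 5p - 123. Setting quantity demanded equal to quantity supplied, 537 - 7p = 5p - 123, gives p* = 55 and q* = 152.
The floor of 68 is above the equilibrium price 55, so it binds.
At p = 68: qd = 537 - 7·68 = 61 and qs = 5·68 - 123 = 217.
Consumer surplus without the control is ½ · (537/7 - 55) · 152 = 11552/7.
With the floor, consumers buy 61 units at 68, so CS = ½ · (537/7 - 68) · 61 = 3721/14.
Change in consumer surplus = 3721/14 - 11552/7 = -1384.5.

-1384.5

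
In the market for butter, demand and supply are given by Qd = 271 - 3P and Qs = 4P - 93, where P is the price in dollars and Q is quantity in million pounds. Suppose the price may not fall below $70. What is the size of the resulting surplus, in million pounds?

Setting quantity demanded equal to quantity supplied, 271 - 3P = 4P - 93, gives P* = 52 and Q* = 115.
The floor of 70 is above the equilibrium price 52, so it binds.
At P = 70: Qd = 271 - 3·70 = 61 and Qs = 4·70 - 93 = 187.
Surplus = Qs - Qd = 187 - 61 = 126.

126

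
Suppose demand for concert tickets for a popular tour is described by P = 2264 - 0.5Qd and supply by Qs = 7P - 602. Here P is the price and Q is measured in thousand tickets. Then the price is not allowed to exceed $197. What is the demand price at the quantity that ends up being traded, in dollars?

1875.5

Rearranging demand gives Qd = 4528 - 2P. Without the control the market clears where 4528 - 2P = 7P - 602, i.e. P* = 570 and Q* = 3388.
Because the ceiling (197) lies below the market-clearing price, it is binding.
At P = 197: Qd = 4528 - 2·197 = 4134 and Qs = 7·197 - 602 = 777.
Only 777 units reach the market. On the demand curve, the marginal buyer's willingness to pay at Q = 777 is (4528 - 777)/2 = 1875.5.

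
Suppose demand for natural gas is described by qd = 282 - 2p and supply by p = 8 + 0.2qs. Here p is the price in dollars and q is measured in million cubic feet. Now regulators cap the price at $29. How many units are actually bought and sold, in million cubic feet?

105

Rearranging supply gives qs = 5p - 40. Setting quantity demanded equal to quantity supplied, 282 - 2p = 5p - 40, gives p* = 46 and q* = 190.
The ceiling of 29 is below the equilibrium price 46, so it binds.
At p = 29: qd = 282 - 2·29 = 224 and qs = 5·29 - 40 = 105.
The quantity actually transacted is the short side, supply: 105.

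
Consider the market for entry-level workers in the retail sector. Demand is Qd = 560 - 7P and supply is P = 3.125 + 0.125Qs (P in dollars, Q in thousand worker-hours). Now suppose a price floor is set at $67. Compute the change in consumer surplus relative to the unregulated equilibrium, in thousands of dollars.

Rearranging supply gives Qs = 8P - 25. Without the control the market clears where 560 - 7P = 8P - 25, i.e. P* = 39 and Q* = 287.
Because the floor (67) lies above the market-clearing price, it is binding.
At P = 67: Qd = 560 - 7·67 = 91 and Qs = 8·67 - 25 = 511.
Consumer surplus without the control is ½ · (80 - 39) · 287 = 5883.5.
With the floor, consumers buy 91 units at 67, so CS = ½ · (80 - 67) · 91 = 591.5.
Change in consumer surplus = 591.5 - 5883.5 = -5292.

-5292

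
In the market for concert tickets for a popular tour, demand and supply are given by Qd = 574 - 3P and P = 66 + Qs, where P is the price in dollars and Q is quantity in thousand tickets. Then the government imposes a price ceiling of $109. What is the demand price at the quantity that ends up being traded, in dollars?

177

Rearranging supply gives Qs = P - 66. Setting quantity demanded equal to quantity supplied, 574 - 3P = P - 66, gives P* = 160 and Q* = 94.
The ceiling of 109 is below the equilibrium price 160, so it binds.
At P = 109: Qd = 574 - 3·109 = 247 and Qs = 109 - 66 = 43.
Only 43 units reach the market. On the demand curve, the marginal buyer's willingness to pay at Q = 43 is (574 - 43)/3 = 177.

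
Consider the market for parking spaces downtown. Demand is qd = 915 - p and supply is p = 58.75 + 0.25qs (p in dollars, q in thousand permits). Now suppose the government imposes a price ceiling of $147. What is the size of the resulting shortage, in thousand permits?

Rearranging supply gives qs = 4p - 235. Setting quantity demanded equal to quantity supplied, 915 - p = 4p - 235, gives p* = 230 and q* = 685.
Since 147 < 230, the ceiling is binding.
At p = 147: qd = 915 - 147 = 768 and qs = 4·147 - 235 = 353.
Shortage = qd - qs = 768 - 353 = 415.

415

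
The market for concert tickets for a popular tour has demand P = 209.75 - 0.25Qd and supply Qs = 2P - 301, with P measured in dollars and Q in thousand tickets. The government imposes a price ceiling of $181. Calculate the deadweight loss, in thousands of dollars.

121.5

Rearranging demand gives Qd = 839 - 4P. Setting quantity demanded equal to quantity supplied, 839 - 4P = 2P - 301, gives P* = 190 and Q* = 79.
Because the ceiling (181) lies below the market-clearing price, it is binding.
At P = 181: Qd = 839 - 4·181 = 115 and Qs = 2·181 - 301 = 61.
Quantity traded falls to 61. At Q = 61 the demand price is (839 - 61)/4 = 194.5 and the supply price is (301 + 61)/2 = 181.
Deadweight loss = ½ · (194.5 - 181) · (79 - 61) = ½ · 13.5 · 18 = 121.5.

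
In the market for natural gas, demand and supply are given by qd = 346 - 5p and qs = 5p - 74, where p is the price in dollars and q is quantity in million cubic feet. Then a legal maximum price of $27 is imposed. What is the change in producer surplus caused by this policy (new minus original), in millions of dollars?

Setting quantity demanded equal to quantity supplied, 346 - 5p = 5p - 74, gives p* = 42 and q* = 136.
The ceiling of 27 is below the equilibrium price 42, so it binds.
At p = 27: qd = 346 - 5·27 = 211 and qs = 5·27 - 74 = 61.
Producer surplus without the control is ½ · (42 - 14.8) · 136 = 1849.6.
With the ceiling, producers sell 61 units at 27, so PS = ½ · (27 - 14.8) · 61 = 372.1.
Change in producer surplus = 372.1 - 1849.6 = -1477.5.

-1477.5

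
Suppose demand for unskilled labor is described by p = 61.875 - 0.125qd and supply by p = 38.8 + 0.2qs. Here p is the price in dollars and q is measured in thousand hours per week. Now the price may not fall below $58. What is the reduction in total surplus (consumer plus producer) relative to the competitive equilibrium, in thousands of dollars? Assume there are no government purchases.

Rearranging demand gives qd = 495 - 8p; rearranging supply gives qs = 5p - 194. Equilibrium: 495 - 8p = 5p - 194, so 689 = 13p and p* = 53, q* = 71.
Since 58 > 53, the floor is binding.
At p = 58: qd = 495 - 8·58 = 31 and qs = 5·58 - 194 = 96.
Quantity traded falls to 31. At q = 31 the demand price is (495 - 31)/8 = 58 and the supply price is (194 + 31)/5 = 45.
Deadweight loss = ½ · (58 - 45) · (71 - 31) = ½ · 13 · 40 = 260.

260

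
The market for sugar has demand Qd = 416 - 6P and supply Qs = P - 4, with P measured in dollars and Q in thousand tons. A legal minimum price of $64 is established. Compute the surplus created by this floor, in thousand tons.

28

Equilibrium: 416 - 6P = P - 4, so 420 = 7P and P* = 60, Q* = 56.
Since 64 > 60, the floor is binding.
At P = 64: Qd = 416 - 6·64 = 32 and Qs = 64 - 4 = 60.
Surplus = Qs - Qd = 60 - 32 = 28.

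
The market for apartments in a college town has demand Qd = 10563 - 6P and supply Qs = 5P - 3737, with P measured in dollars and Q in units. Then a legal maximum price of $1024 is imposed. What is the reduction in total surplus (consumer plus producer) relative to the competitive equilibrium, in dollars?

In a free market, 10563 - 6P = 5P - 3737 gives the equilibrium P* = 1300, Q* = 2763.
Because the ceiling (1024) lies below the market-clearing price, it is binding.
At P = 1024: Qd = 10563 - 6·1024 = 4419 and Qs = 5·1024 - 3737 = 1383.
Quantity traded falls to 1383. At Q = 1383 the demand price is (10563 - 1383)/6 = 1530 and the supply price is (3737 + 1383)/5 = 1024.
Deadweight loss = ½ · (1530 - 1024) · (2763 - 1383) = ½ · 506 · 1380 = 349140.

349140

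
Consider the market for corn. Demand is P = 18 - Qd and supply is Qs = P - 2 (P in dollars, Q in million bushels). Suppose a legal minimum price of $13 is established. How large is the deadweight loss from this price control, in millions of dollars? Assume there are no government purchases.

9

Rearranging demand gives Qd = 18 - P. In a free market, 18 - P = P - 2 gives the equilibrium P* = 10, Q* = 8.
The floor of 13 is above the equilibrium price 10, so it binds.
At P = 13: Qd = 18 - 13 = 5 and Qs = 13 - 2 = 11.
Quantity traded falls to 5. At Q = 5 the demand price is 18 - 5 = 13 and the supply price is 2 + 5 = 7.
Deadweight loss = ½ · (13 - 7) · (8 - 5) = ½ · 6 · 3 = 9.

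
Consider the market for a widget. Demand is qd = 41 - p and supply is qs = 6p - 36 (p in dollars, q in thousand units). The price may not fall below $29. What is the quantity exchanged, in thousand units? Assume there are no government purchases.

Without the control the market clears where 41 - p = 6p - 36, i.e. p* = 11 and q* = 30.
The floor of 29 is above the equilibrium price 11, so it binds.
At p = 29: qd = 41 - 29 = 12 and qs = 6·29 - 36 = 138.
The quantity actually transacted is the short side, demand: 12.

12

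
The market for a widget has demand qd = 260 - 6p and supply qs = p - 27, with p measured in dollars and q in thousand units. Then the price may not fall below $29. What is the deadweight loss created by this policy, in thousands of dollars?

Setting quantity demanded equal to quantity supplied, 260 - 6p = p - 27, gives p* = 41 and q* = 14.
The floor of 29 is below the equilibrium price 41, so it is not binding; the market clears at p* = 41, q* = 14.
Since the control does not bind, no trades are prevented and deadweight loss is zero.

0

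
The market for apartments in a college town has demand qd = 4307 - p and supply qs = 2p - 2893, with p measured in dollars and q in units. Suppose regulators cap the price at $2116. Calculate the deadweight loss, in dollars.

241968

Without the control the market clears where 4307 - p = 2p - 2893, i.e. p* = 2400 and q* = 1907.
Because the ceiling (2116) lies below the market-clearing price, it is binding.
At p = 2116: qd = 4307 - 2116 = 2191 and qs = 2·2116 - 2893 = 1339.
Quantity traded falls to 1339. At q = 1339 the demand price is 4307 - 1339 = 2968 and the supply price is (2893 + 1339)/2 = 2116.
Deadweight loss = ½ · (2968 - 2116) · (1907 - 1339) = ½ · 852 · 568 = 241968.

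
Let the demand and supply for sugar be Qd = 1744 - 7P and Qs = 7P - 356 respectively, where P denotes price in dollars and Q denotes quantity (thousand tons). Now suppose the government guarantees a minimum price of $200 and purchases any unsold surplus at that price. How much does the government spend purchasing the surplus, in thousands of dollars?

Setting quantity demanded equal to quantity supplied, 1744 - 7P = 7P - 356, gives P* = 150 and Q* = 694.
The floor of 200 is above the equilibrium price 150, so it binds.
At P = 200: Qd = 1744 - 7·200 = 344 and Qs = 7·200 - 356 = 1044.
Surplus = Qs - Qd = 700.
Government expenditure = surplus × support price = 700 × 200 = 140000.

140000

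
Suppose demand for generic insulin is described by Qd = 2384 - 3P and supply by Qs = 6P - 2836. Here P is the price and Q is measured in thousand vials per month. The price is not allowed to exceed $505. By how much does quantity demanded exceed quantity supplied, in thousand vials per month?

675

In a free market, 2384 - 3P = 6P - 2836 gives the equilibrium P* = 580, Q* = 644.
Because the ceiling (505) lies below the market-clearing price, it is binding.
At P = 505: Qd = 2384 - 3·505 = 869 and Qs = 6·505 - 2836 = 194.
Shortage = Qd - Qs = 869 - 194 = 675.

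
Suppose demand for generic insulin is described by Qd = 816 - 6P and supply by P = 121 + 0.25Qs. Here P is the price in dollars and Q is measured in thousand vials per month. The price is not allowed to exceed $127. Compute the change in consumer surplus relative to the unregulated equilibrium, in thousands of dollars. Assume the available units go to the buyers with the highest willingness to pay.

60

Rearranging supply gives Qs = 4P - 484. In a free market, 816 - 6P = 4P - 484 gives the equilibrium P* = 130, Q* = 36.
Because the ceiling (127) lies below the market-clearing price, it is binding.
At P = 127: Qd = 816 - 6·127 = 54 and Qs = 4·127 - 484 = 24.
Consumer surplus without the control is ½ · (136 - 130) · 36 = 108.
With the ceiling, 24 units are sold at 127 (assume they go to the highest-value buyers). The demand price at Q = 24 is 132, so CS = ½ · [(136 - 127) + (132 - 127)] · 24 = 168.
Change in consumer surplus = 168 - 108 = 60.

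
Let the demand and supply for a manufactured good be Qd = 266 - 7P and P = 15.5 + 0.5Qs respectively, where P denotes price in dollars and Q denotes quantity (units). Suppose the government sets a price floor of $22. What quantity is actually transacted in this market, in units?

35

Rearranging supply gives Qs = 2P - 31. Setting quantity demanded equal to quantity supplied, 266 - 7P = 2P - 31, gives P* = 33 and Q* = 35.
The floor of 22 is below the equilibrium price 33, so it is not binding; the market clears at P* = 33, Q* = 35.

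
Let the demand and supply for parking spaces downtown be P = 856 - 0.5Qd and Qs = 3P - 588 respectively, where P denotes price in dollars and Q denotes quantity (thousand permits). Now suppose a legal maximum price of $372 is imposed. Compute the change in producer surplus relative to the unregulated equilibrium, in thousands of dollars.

Rearranging demand gives Qd = 1712 - 2P. Without the control the market clears where 1712 - 2P = 3P - 588, i.e. P* = 460 and Q* = 792.
The ceiling of 372 is below the equilibrium price 460, so it binds.
At P = 372: Qd = 1712 - 2·372 = 968 and Qs = 3·372 - 588 = 528.
Producer surplus without the control is ½ · (460 - 196) · 792 = 104544.
With the ceiling, producers sell 528 units at 372, so PS = ½ · (372 - 196) · 528 = 46464.
Change in producer surplus = 46464 - 104544 = -58080.

-58080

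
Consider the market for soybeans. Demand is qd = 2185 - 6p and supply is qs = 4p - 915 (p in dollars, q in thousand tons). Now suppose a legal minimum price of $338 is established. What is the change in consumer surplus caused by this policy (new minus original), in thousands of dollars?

-6748

Without the control the market clears where 2185 - 6p = 4p - 915, i.e. p* = 310 and q* = 325.
Because the floor (338) lies above the market-clearing price, it is binding.
At p = 338: qd = 2185 - 6·338 = 157 and qs = 4·338 - 915 = 437.
Consumer surplus without the control is ½ · (2185/6 - 310) · 325 = 105625/12.
With the floor, consumers buy 157 units at 338, so CS = ½ · (2185/6 - 338) · 157 = 24649/12.
Change in consumer surplus = 24649/12 - 105625/12 = -6748.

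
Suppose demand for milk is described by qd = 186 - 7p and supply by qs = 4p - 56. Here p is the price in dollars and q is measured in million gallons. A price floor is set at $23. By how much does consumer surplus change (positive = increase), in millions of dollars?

-28.5

Setting quantity demanded equal to quantity supplied, 186 - 7p = 4p - 56, gives p* = 22 and q* = 32.
Because the floor (23) lies above the market-clearing price, it is binding.
At p = 23: qd = 186 - 7·23 = 25 and qs = 4·23 - 56 = 36.
Consumer surplus without the control is ½ · (186/7 - 22) · 32 = 512/7.
With the floor, consumers buy 25 units at 23, so CS = ½ · (186/7 - 23) · 25 = 625/14.
Change in consumer surplus = 625/14 - 512/7 = -28.5.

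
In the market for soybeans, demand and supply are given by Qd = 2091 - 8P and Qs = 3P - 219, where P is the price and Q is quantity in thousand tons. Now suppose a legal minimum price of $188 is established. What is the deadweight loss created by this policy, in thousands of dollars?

Without the control the market clears where 2091 - 8P = 3P - 219, i.e. P* = 210 and Q* = 411.
The floor of 188 is below the equilibrium price 210, so it is not binding; the market clears at P* = 210, Q* = 411.
Since the control does not bind, no trades are prevented and deadweight loss is zero.

0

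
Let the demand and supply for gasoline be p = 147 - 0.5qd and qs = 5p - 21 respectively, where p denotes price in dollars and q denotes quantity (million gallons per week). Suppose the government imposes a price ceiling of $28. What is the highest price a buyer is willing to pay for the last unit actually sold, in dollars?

Rearranging demand gives qd = 294 - 2p. Without the control the market clears where 294 - 2p = 5p - 21, i.e. p* = 45 and q* = 204.
The ceiling of 28 is below the equilibrium price 45, so it binds.
At p = 28: qd = 294 - 2·28 = 238 and qs = 5·28 - 21 = 119.
Only 119 units reach the market. On the demand curve, the marginal buyer's willingness to pay at q = 119 is (294 - 119)/2 = 87.5.

87.5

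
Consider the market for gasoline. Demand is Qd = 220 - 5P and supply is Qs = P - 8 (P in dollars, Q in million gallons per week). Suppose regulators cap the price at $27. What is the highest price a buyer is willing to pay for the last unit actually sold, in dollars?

Setting quantity demanded equal to quantity supplied, 220 - 5P = P - 8, gives P* = 38 and Q* = 30.
Since 27 < 38, the ceiling is binding.
At P = 27: Qd = 220 - 5·27 = 85 and Qs = 27 - 8 = 19.
Only 19 units reach the market. On the demand curve, the marginal buyer's willingness to pay at Q = 19 is (220 - 19)/5 = 40.2.

40.2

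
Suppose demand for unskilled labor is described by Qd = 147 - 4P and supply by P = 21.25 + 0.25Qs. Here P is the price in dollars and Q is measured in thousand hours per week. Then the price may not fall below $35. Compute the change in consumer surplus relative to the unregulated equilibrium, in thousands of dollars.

-114

Rearranging supply gives Qs = 4P - 85. In a free market, 147 - 4P = 4P - 85 gives the equilibrium P* = 29, Q* = 31.
Since 35 > 29, the floor is binding.
At P = 35: Qd = 147 - 4·35 = 7 and Qs = 4·35 - 85 = 55.
Consumer surplus without the control is ½ · (36.75 - 29) · 31 = 120.125.
With the floor, consumers buy 7 units at 35, so CS = ½ · (36.75 - 35) · 7 = 6.125.
Change in consumer surplus = 6.125 - 120.125 = -114.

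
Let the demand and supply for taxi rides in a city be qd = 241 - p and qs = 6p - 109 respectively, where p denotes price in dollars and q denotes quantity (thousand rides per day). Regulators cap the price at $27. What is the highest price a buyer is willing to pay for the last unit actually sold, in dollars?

Equilibrium: 241 - p = 6p - 109, so 350 = 7p and p* = 50, q* = 191.
The ceiling of 27 is below the equilibrium price 50, so it binds.
At p = 27: qd = 241 - 27 = 214 and qs = 6·27 - 109 = 53.
Only 53 units reach the market. On the demand curve, the marginal buyer's willingness to pay at q = 53 is (241 - 53) = 188.

188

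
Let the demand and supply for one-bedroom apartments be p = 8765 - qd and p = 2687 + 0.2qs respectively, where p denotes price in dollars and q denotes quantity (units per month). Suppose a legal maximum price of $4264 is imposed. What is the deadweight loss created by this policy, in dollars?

0

Rearranging demand gives qd = 8765 - p; rearranging supply gives qs = 5p - 13435. In a free market, 8765 - p = 5p - 13435 gives the equilibrium p* = 3700, q* = 5065.
The ceiling of 4264 is above the equilibrium price 3700, so it is not binding; the market clears at p* = 3700, q* = 5065.
Since the control does not bind, no trades are prevented and deadweight loss is zero.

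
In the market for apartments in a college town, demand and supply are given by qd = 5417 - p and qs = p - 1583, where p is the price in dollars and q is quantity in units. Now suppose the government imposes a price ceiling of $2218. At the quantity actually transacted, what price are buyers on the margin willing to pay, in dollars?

Setting quantity demanded equal to quantity supplied, 5417 - p = p - 1583, gives p* = 3500 and q* = 1917.
Since 2218 < 3500, the ceiling is binding.
At p = 2218: qd = 5417 - 2218 = 3199 and qs = 2218 - 1583 = 635.
Only 635 units reach the market. On the demand curve, the marginal buyer's willingness to pay at q = 635 is (5417 - 635) = 4782.

4782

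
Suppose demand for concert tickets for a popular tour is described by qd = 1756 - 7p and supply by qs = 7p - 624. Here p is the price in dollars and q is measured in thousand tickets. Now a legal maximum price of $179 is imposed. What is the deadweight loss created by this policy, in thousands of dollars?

0

Equilibrium: 1756 - 7p = 7p - 624, so 2380 = 14p and p* = 170, q* = 566.
Since 179 is above p* = 170, the ceiling does not bind and the free-market outcome prevails.
Since the control does not bind, no trades are prevented and deadweight loss is zero.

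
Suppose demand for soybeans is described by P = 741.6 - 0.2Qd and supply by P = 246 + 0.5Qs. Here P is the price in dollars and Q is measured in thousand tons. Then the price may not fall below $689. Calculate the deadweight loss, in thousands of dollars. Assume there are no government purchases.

69308.75

Rearranging demand gives Qd = 3708 - 5P; rearranging supply gives Qs = 2P - 492. Equilibrium: 3708 - 5P = 2P - 492, so 4200 = 7P and P* = 600, Q* = 708.
The floor of 689 is above the equilibrium price 600, so it binds.
At P = 689: Qd = 3708 - 5·689 = 263 and Qs = 2·689 - 492 = 886.
Quantity traded falls to 263. At Q = 263 the demand price is (3708 - 263)/5 = 689 and the supply price is (492 + 263)/2 = 377.5.
Deadweight loss = ½ · (689 - 377.5) · (708 - 263) = ½ · 311.5 · 445 = 69308.75.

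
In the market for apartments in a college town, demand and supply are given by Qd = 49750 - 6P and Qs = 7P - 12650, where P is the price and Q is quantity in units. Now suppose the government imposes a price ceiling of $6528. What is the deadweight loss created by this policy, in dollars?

Without the control the market clears where 49750 - 6P = 7P - 12650, i.e. P* = 4800 and Q* = 20950.
The ceiling of 6528 is above the equilibrium price 4800, so it is not binding; the market clears at P* = 4800, Q* = 20950.
Since the control does not bind, no trades are prevented and deadweight loss is zero.

0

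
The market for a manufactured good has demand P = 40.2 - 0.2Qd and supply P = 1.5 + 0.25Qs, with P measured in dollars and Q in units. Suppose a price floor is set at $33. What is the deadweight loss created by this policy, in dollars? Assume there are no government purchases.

Rearranging demand gives Qd = 201 - 5P; rearranging supply gives Qs = 4P - 6. Setting quantity demanded equal to quantity supplied, 201 - 5P = 4P - 6, gives P* = 23 and Q* = 86.
Because the floor (33) lies above the market-clearing price, it is binding.
At P = 33: Qd = 201 - 5·33 = 36 and Qs = 4·33 - 6 = 126.
Quantity traded falls to 36. At Q = 36 the demand price is (201 - 36)/5 = 33 and the supply price is (6 + 36)/4 = 10.5.
Deadweight loss = ½ · (33 - 10.5) · (86 - 36) = ½ · 22.5 · 50 = 562.5.

562.5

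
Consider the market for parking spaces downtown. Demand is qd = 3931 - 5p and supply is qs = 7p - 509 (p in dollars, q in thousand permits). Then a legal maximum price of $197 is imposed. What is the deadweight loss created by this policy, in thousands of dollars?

In a free market, 3931 - 5p = 7p - 509 gives the equilibrium p* = 370, q* = 2081.
The ceiling of 197 is below the equilibrium price 370, so it binds.
At p = 197: qd = 3931 - 5·197 = 2946 and qs = 7·197 - 509 = 870.
Quantity traded falls to 870. At q = 870 the demand price is (3931 - 870)/5 = 612.2 and the supply price is (509 + 870)/7 = 197.
Deadweight loss = ½ · (612.2 - 197) · (2081 - 870) = ½ · 415.2 · 1211 = 251403.6.

251403.6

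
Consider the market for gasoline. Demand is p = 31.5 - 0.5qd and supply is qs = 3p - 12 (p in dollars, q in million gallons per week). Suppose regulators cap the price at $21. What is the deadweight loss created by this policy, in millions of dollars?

0

Rearranging demand gives qd = 63 - 2p. Setting quantity demanded equal to quantity supplied, 63 - 2p = 3p - 12, gives p* = 15 and q* = 33.
Since 21 is above p* = 15, the ceiling does not bind and the free-market outcome prevails.
Since the control does not bind, no trades are prevented and deadweight loss is zero.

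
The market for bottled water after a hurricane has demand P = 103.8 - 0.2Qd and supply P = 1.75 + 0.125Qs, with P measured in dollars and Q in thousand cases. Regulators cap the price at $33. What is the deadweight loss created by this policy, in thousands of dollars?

665.6

Rearranging demand gives Qd = 519 - 5P; rearranging supply gives Qs = 8P - 14. Without the control the market clears where 519 - 5P = 8P - 14, i.e. P* = 41 and Q* = 314.
The ceiling of 33 is below the equilibrium price 41, so it binds.
At P = 33: Qd = 519 - 5·33 = 354 and Qs = 8·33 - 14 = 250.
Quantity traded falls to 250. At Q = 250 the demand price is (519 - 250)/5 = 53.8 and the supply price is (14 + 250)/8 = 33.
Deadweight loss = ½ · (53.8 - 33) · (314 - 250) = ½ · 20.8 · 64 = 665.6.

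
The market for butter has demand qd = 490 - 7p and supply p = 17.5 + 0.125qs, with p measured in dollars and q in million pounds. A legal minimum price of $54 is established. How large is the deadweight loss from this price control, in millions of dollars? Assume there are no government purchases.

Rearranging supply gives qs = 8p - 140. Equilibrium: 490 - 7p = 8p - 140, so 630 = 15p and p* = 42, q* = 196.
Because the floor (54) lies above the market-clearing price, it is binding.
At p = 54: qd = 490 - 7·54 = 112 and qs = 8·54 - 140 = 292.
Quantity traded falls to 112. At q = 112 the demand price is (490 - 112)/7 = 54 and the supply price is (140 + 112)/8 = 31.5.
Deadweight loss = ½ · (54 - 31.5) · (196 - 112) = ½ · 22.5 · 84 = 945.

945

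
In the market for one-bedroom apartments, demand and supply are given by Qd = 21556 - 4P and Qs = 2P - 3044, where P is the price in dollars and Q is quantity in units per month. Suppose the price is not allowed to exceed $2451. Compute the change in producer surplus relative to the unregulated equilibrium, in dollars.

-5783043

Setting quantity demanded equal to quantity supplied, 21556 - 4P = 2P - 3044, gives P* = 4100 and Q* = 5156.
The ceiling of 2451 is below the equilibrium price 4100, so it binds.
At P = 2451: Qd = 21556 - 4·2451 = 11752 and Qs = 2·2451 - 3044 = 1858.
Producer surplus without the control is ½ · (4100 - 1522) · 5156 = 6646084.
With the ceiling, producers sell 1858 units at 2451, so PS = ½ · (2451 - 1522) · 1858 = 863041.
Change in producer surplus = 863041 - 6646084 = -5783043.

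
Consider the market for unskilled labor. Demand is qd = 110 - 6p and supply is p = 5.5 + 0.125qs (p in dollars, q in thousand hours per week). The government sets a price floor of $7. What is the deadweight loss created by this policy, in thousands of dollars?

0

Rearranging supply gives qs = 8p - 44. In a free market, 110 - 6p = 8p - 44 gives the equilibrium p* = 11, q* = 44.
Since 7 is below p* = 11, the floor does not bind and the free-market outcome prevails.
Since the control does not bind, no trades are prevented and deadweight loss is zero.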